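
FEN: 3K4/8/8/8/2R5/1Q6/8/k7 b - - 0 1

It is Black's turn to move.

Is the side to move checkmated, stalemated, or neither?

Black to move; black king on a1.
In check: no.
King squares — b1: attacked by Qb3; a2: attacked by Qb3; b2: attacked by Qb3.
Legal moves for Black: none.
Not in check and no legal moves → stalemate.

stalemate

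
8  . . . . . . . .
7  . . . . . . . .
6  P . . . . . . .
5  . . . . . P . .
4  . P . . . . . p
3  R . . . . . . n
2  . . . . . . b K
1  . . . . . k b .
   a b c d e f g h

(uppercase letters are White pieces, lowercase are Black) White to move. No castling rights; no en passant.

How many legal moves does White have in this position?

White to move; king on h2.
In check: yes, from the black bishop on g1.
Legal moves: none.
Count: 0.

0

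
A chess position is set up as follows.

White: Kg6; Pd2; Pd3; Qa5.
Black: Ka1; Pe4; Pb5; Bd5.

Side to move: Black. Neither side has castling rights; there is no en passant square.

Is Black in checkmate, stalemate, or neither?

Black to move; black king on a1.
In check: yes, from the white queen on a5.
King squares — b1: available; a2: attacked by Qa5; b2: available.
Legal moves for Black: Kb2, Kb1, Ba2.
Black is in check but has 3 legal moves → neither.

neither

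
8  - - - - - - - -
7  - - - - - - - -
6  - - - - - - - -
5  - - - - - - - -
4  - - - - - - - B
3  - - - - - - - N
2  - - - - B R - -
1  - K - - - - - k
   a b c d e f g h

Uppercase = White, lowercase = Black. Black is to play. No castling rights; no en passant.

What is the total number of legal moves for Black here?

Black to move; king on h1.
In check: no.
Legal moves: none.
Count: 0.

0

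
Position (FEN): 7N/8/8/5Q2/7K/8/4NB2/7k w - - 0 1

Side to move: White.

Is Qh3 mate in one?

After Qh3: black king on h1; in check: yes, from the white queen on h3.
King squares — g1: attacked by Ne2; g2: attacked by Qh3; h2: attacked by Qh3.
Black has no legal moves → checkmate.

yes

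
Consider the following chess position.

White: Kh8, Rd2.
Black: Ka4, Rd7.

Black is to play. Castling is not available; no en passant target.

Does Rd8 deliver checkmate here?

no

After Rd8: white king on h8; in check: yes, from the black rook on d8.
White has 3 legal replies: Kh7, Kg7, Rxd8.
In check but a legal move exists → not checkmate.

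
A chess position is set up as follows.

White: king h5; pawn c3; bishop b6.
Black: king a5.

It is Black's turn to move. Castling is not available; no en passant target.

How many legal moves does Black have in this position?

Black to move; king on a5.
In check: yes, from the white bishop on b6.
Legal moves: Kxb6, Ka6, Kb5, Ka4.
Count: 4.

4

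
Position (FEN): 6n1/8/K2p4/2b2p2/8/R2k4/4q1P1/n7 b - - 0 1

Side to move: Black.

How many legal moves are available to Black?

Black to move; king on d3.
In check: yes, from the white rook on a3.
Legal moves: Ke4+, Kd4+, Kc4, Kd2+, Kc2+, Bxa3, Nb3.
Count: 7.

7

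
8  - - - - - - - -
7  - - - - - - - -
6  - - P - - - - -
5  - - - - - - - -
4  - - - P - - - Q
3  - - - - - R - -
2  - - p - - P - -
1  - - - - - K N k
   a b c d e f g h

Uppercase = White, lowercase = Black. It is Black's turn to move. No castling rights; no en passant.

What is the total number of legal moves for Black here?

Black to move; king on h1.
In check: yes, from the white queen on h4.
Legal moves: none.
Count: 0.

0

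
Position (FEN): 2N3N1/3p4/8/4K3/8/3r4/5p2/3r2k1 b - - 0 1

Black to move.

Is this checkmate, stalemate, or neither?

neither

Black to move; black king on g1.
In check: no.
Legal moves for Black include: Rd6, Rd5+, Rd4, Rh3, Rg3, Rf3, Re3+, Rc3, Rb3, Ra3, R3d2, Kh2, Kg2, Kh1, Kf1, R1d2, Rf1, Re1+, ... (list truncated; more exist).
Black has legal moves and is not in check → neither.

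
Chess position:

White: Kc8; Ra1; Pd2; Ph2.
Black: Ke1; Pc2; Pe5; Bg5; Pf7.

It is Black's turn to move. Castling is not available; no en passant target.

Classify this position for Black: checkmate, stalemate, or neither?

Black to move; black king on e1.
In check: yes, from the white rook on a1.
King squares — d1: attacked by Ra1; f1: attacked by Ra1; d2: available; e2: available; f2: available.
Legal moves for Black: Kf2, Ke2, Kxd2, c1=Q+, c1=R+, c1=B, c1=N.
Black is in check but has 7 legal moves → neither.

neither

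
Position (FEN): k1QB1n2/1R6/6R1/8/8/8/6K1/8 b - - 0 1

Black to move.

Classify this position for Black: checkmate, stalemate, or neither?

Black to move; black king on a8.
In check: yes, from the white queen on c8.
King squares — a7: attacked by Rb7; b7: attacked by Qc8; b8: attacked by Rb7.
Legal moves for Black: none.
In check with no legal moves → checkmate.

checkmate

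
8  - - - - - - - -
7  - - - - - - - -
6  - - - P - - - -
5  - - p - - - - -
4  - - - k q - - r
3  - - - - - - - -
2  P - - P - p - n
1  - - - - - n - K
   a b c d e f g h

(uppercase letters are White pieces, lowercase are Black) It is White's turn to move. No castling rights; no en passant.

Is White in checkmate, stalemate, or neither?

checkmate

White to move; white king on h1.
In check: yes, from the black queen on e4.
King squares — g1: attacked by Pf2; g2: attacked by Qe4; h2: attacked by Nf1.
Legal moves for White: none.
In check with no legal moves → checkmate.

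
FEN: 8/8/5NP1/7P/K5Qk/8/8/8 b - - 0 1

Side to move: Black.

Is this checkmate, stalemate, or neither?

checkmate

Black to move; black king on h4.
In check: yes, from the white queen on g4.
King squares — g3: attacked by Qg4; h3: attacked by Qg4; g4: attacked by Nf6; g5: attacked by Qg4; h5: attacked by Qg4.
Legal moves for Black: none.
In check with no legal moves → checkmate.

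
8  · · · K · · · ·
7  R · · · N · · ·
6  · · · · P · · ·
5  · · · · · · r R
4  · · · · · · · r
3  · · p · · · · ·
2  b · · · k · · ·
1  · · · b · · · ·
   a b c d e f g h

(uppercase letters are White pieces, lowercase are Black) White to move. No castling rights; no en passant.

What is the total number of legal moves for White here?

24

White to move; king on d8.
In check: no.
Legal moves: Ke8, Kc8, Kd7, Kc7, Ng8, Nc8, Ng6, Nc6, Nf5, Nd5, Ra8, Rd7, Rc7, Rb7, Ra6, Ra5, Ra4, Ra3, Rxa2+, Rh8, Rh7, Rh6, Rxg5, Rxh4.
Count: 24.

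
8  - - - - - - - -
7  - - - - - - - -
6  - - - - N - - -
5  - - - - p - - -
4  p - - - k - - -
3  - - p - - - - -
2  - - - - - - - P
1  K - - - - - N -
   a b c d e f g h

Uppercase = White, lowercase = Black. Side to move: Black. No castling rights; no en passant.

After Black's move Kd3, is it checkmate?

no

After Kd3: white king on a1; in check: no.
White is not in check, so this cannot be checkmate.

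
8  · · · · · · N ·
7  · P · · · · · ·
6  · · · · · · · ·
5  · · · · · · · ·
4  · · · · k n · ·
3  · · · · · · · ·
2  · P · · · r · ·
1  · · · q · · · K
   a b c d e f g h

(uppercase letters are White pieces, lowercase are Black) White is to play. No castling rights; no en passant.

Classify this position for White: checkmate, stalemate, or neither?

White to move; white king on h1.
In check: yes, from the black queen on d1.
King squares — g1: attacked by Qd1; g2: attacked by Rf2; h2: attacked by Rf2.
Legal moves for White: none.
In check with no legal moves → checkmate.

checkmate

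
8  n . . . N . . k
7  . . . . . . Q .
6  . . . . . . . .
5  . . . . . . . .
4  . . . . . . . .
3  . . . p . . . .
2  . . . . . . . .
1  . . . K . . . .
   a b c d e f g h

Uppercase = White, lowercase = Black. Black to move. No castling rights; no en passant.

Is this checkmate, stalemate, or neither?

Black to move; black king on h8.
In check: yes, from the white queen on g7.
King squares — g7: attacked by Ne8; h7: attacked by Qg7; g8: attacked by Qg7.
Legal moves for Black: none.
In check with no legal moves → checkmate.

checkmate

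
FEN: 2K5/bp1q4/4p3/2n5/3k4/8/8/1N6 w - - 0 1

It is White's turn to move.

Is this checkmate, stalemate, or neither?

White to move; white king on c8.
In check: yes, from the black queen on d7.
King squares — b7: attacked by Nc5; c7: attacked by Qd7; d7: attacked by Nc5; b8: attacked by Ba7; d8: attacked by Qd7.
Legal moves for White: none.
In check with no legal moves → checkmate.

checkmate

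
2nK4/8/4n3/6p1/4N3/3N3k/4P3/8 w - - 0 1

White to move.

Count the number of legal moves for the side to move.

3

White to move; king on d8.
In check: yes, from the black knight on e6.
Legal moves: Ke8, Kxc8, Kd7.
Count: 3.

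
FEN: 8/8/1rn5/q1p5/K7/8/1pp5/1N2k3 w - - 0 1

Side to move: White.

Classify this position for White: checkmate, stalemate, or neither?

checkmate

White to move; white king on a4.
In check: yes, from the black queen on a5.
King squares — a3: attacked by Qa5; b3: attacked by Rb6; b4: attacked by Qa5; a5: attacked by Nc6; b5: attacked by Qa5.
Legal moves for White: none.
In check with no legal moves → checkmate.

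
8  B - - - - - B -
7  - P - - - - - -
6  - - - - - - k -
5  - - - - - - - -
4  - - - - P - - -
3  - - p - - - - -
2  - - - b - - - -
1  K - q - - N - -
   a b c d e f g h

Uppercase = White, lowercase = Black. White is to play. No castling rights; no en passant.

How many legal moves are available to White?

1

White to move; king on a1.
In check: yes, from the black queen on c1.
Legal moves: Ka2.
Count: 1.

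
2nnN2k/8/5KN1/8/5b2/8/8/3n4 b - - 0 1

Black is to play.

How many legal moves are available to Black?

2

Black to move; king on h8.
In check: yes, from the white knight on g6.
Legal moves: Kg8, Kh7.
Count: 2.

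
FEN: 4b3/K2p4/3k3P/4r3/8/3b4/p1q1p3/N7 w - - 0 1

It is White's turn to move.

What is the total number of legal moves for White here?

7

White to move; king on a7.
In check: no.
Legal moves: Kb8, Ka8, Kb7, Kb6, Nb3, Nxc2, h7.
Count: 7.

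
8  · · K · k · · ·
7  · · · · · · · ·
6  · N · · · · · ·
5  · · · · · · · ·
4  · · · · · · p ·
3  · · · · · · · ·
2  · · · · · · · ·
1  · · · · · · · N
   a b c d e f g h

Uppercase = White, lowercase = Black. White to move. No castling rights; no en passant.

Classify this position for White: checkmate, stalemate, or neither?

neither

White to move; white king on c8.
In check: no.
Legal moves for White: Kb8, Kc7, Kb7, Na8, Nd7, Nd5, Nc4, Na4, Ng3, Nf2.
White has 10 legal moves and is not in check → neither.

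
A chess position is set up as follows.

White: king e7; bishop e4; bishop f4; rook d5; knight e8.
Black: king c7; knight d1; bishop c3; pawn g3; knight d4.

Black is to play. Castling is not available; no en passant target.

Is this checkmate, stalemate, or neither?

Black to move; black king on c7.
In check: yes, from the white bishop on f4 and the white knight on e8.
Legal moves for Black: Kc8, Kb7, Kc6, Kb6.
Black is in check but has 4 legal moves → neither.

neither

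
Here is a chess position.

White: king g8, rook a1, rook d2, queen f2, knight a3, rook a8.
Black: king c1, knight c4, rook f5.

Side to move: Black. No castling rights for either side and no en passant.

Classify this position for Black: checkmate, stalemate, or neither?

checkmate

Black to move; black king on c1.
In check: yes, from the white rook on a1.
King squares — b1: attacked by Ra1; d1: attacked by Ra1; b2: attacked by Rd2; c2: attacked by Rd2; d2: attacked by Qf2.
Legal moves for Black: none.
In check with no legal moves → checkmate.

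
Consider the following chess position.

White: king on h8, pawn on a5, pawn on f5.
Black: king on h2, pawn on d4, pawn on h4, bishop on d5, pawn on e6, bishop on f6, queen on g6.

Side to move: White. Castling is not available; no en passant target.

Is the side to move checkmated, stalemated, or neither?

checkmate

White to move; white king on h8.
In check: yes, from the black bishop on f6.
King squares — g7: attacked by Bf6; h7: attacked by Qg6; g8: attacked by Qg6.
Legal moves for White: none.
In check with no legal moves → checkmate.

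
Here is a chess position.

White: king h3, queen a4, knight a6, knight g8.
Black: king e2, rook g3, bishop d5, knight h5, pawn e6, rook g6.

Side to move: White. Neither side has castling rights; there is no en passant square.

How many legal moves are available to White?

White to move; king on h3.
In check: yes, from the black rook on g3.
Legal moves: Kh4, Kh2.
Count: 2.

2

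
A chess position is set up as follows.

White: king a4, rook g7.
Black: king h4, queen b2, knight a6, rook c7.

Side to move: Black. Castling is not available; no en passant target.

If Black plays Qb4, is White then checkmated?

After Qb4: white king on a4; in check: yes, from the black queen on b4.
King squares — a3: attacked by Qb4; b3: attacked by Qb4; b4: attacked by Na6; a5: attacked by Qb4; b5: attacked by Qb4.
White has no legal moves → checkmate.

yes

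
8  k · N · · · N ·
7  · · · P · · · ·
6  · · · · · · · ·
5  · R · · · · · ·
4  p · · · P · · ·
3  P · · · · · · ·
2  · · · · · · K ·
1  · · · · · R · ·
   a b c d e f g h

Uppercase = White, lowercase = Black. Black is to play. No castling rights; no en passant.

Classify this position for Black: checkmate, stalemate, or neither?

stalemate

Black to move; black king on a8.
In check: no.
King squares — a7: attacked by Nc8; b7: attacked by Rb5; b8: attacked by Rb5.
Legal moves for Black: none.
Not in check and no legal moves → stalemate.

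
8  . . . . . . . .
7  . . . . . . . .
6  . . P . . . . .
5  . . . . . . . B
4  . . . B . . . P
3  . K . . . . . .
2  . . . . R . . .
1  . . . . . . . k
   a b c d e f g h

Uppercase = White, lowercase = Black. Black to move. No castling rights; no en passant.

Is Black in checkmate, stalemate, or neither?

stalemate

Black to move; black king on h1.
In check: no.
King squares — g1: attacked by Bd4; g2: attacked by Re2; h2: attacked by Re2.
Legal moves for Black: none.
Not in check and no legal moves → stalemate.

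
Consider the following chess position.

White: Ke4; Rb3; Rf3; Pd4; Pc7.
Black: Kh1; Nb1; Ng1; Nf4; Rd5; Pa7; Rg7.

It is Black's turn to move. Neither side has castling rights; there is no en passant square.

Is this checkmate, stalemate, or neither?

neither

Black to move; black king on h1.
In check: no.
Legal moves for Black include: Rg8, Rh7, Rf7, Re7+, Rgd7, Rxc7, Rg6, Rgg5, Rg4, Rg3, Rg2, Rd8, Rdd7, Rd6, Rh5, Rdg5, Rf5, Re5+, ... (list truncated; more exist).
Black has legal moves and is not in check → neither.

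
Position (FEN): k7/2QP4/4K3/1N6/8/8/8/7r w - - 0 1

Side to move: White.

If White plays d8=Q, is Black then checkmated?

yes

After d8=Q: black king on a8; in check: yes, from the white queen on d8.
King squares — a7: attacked by Nb5; b7: attacked by Qc7; b8: attacked by Qc7.
Black has no legal moves → checkmate.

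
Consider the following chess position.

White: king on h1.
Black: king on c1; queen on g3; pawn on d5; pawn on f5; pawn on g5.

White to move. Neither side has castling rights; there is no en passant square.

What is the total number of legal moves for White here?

White to move; king on h1.
In check: no.
Legal moves: none.
Count: 0.

0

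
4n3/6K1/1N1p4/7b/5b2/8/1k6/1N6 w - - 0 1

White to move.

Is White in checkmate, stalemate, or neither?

White to move; white king on g7.
In check: yes, from the black knight on e8.
King squares — f6: attacked by Ne8; g6: attacked by Bh5; h6: attacked by Bf4; f7: attacked by Bh5; h7: available; f8: available; g8: available; h8: available.
Legal moves for White: Kh8, Kg8, Kf8, Kh7.
White is in check but has 4 legal moves → neither.

neither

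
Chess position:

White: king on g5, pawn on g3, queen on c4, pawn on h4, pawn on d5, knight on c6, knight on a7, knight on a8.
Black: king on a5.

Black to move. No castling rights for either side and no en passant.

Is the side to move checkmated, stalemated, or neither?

Black to move; black king on a5.
In check: yes, from the white knight on c6.
King squares — a4: attacked by Qc4; b4: attacked by Qc4; b5: attacked by Qc4; a6: attacked by Qc4; b6: attacked by Na8.
Legal moves for Black: none.
In check with no legal moves → checkmate.

checkmate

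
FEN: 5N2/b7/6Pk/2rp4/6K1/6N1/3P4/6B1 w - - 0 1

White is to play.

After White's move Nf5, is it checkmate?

After Nf5: black king on h6; in check: yes, from the white knight on f5.
King squares — g5: attacked by Kg4; h5: attacked by Kg4; g6: attacked by Nf8; g7: attacked by Nf5; h7: attacked by Pg6.
Black has no legal moves → checkmate.

yes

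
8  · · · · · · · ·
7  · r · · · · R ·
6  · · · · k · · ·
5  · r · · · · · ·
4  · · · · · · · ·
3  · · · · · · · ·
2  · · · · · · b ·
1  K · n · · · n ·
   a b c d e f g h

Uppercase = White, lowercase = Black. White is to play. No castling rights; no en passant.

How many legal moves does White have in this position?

12

White to move; king on a1.
In check: no.
Legal moves: Rg8, Rh7, Rf7, Re7+, Rd7, Rc7, Rxb7, Rg6+, Rg5, Rg4, Rg3, Rxg2.
Count: 12.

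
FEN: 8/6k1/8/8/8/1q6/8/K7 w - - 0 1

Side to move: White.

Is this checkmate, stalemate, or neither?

White to move; white king on a1.
In check: no.
King squares — b1: attacked by Qb3; a2: attacked by Qb3; b2: attacked by Qb3.
Legal moves for White: none.
Not in check and no legal moves → stalemate.

stalemate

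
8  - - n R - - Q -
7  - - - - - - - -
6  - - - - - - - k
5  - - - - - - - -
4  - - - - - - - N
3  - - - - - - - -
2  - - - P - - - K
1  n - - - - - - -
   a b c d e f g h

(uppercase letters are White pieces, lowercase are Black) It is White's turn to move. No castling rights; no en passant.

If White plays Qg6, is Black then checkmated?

After Qg6: black king on h6; in check: yes, from the white queen on g6.
King squares — g5: attacked by Qg6; h5: attacked by Qg6; g6: attacked by Nh4; g7: attacked by Qg6; h7: attacked by Qg6.
Black has no legal moves → checkmate.

yes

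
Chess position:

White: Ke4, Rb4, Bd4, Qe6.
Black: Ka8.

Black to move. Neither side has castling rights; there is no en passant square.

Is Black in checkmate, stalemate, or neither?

stalemate

Black to move; black king on a8.
In check: no.
King squares — a7: attacked by Bd4; b7: attacked by Rb4; b8: attacked by Rb4.
Legal moves for Black: none.
Not in check and no legal moves → stalemate.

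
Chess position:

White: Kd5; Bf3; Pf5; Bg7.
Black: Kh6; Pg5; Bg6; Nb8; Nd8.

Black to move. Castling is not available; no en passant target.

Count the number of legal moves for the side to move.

Black to move; king on h6.
In check: yes, from the white bishop on g7.
Legal moves: Kh7, Kxg7.
Count: 2.

2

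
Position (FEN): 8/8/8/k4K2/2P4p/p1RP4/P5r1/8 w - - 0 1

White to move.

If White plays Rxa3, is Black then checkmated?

no

After Rxa3: black king on a5; in check: yes, from the white rook on a3.
Black has 2 legal replies: Kb6, Kb4.
In check but a legal move exists → not checkmate.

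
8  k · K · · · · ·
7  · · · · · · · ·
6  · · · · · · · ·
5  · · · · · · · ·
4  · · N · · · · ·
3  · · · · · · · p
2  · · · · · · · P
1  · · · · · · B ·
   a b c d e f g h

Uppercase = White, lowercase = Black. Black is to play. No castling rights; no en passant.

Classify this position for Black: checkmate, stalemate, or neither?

stalemate

Black to move; black king on a8.
In check: no.
King squares — a7: attacked by Bg1; b7: attacked by Kc8; b8: attacked by Kc8.
Legal moves for Black: none.
Not in check and no legal moves → stalemate.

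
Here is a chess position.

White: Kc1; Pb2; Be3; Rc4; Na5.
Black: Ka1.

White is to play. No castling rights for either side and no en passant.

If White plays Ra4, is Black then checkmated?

After Ra4: black king on a1; in check: yes, from the white rook on a4.
King squares — b1: attacked by Kc1; a2: attacked by Ra4; b2: attacked by Kc1.
Black has no legal moves → checkmate.

yes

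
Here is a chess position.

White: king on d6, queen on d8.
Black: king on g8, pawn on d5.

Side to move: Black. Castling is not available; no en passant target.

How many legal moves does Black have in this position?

Black to move; king on g8.
In check: yes, from the white queen on d8.
Legal moves: Kh7, Kg7, Kf7.
Count: 3.

3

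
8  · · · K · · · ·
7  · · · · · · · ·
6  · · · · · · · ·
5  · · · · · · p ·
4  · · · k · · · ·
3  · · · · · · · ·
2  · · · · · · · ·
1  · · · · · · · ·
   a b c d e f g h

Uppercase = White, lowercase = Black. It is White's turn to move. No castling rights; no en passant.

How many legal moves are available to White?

5

White to move; king on d8.
In check: no.
Legal moves: Ke8, Kc8, Ke7, Kd7, Kc7.
Count: 5.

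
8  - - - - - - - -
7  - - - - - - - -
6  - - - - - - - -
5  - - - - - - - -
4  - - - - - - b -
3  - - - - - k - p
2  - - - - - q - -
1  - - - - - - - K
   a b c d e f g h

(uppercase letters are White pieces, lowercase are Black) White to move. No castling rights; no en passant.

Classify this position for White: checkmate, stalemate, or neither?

stalemate

White to move; white king on h1.
In check: no.
King squares — g1: attacked by Qf2; g2: attacked by Qf2; h2: attacked by Qf2.
Legal moves for White: none.
Not in check and no legal moves → stalemate.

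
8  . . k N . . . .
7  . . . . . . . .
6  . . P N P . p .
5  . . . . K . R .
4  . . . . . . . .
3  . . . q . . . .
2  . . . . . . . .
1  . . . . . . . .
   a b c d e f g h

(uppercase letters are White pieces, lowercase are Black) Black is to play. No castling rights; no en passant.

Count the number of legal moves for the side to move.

Black to move; king on c8.
In check: yes, from the white knight on d6.
Legal moves: Kxd8, Kb8, Kc7, Qxd6+.
Count: 4.

4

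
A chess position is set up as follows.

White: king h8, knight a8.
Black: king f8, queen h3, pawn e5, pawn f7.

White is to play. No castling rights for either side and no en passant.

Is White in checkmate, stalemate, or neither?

checkmate

White to move; white king on h8.
In check: yes, from the black queen on h3.
King squares — g7: attacked by Kf8; h7: attacked by Qh3; g8: attacked by Kf8.
Legal moves for White: none.
In check with no legal moves → checkmate.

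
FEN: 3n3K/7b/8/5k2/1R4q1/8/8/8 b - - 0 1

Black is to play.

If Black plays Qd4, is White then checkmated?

After Qd4: white king on h8; in check: yes, from the black queen on d4.
White has 2 legal replies: Kxh7, Rxd4.
In check but a legal move exists → not checkmate.

no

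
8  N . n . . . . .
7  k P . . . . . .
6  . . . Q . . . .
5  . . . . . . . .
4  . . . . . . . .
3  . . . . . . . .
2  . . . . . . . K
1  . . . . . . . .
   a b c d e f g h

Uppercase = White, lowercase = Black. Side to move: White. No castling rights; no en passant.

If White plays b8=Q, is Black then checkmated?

yes

After b8=Q: black king on a7; in check: yes, from the white queen on b8.
King squares — a6: attacked by Qd6; b6: attacked by Qd6; b7: attacked by Qb8; a8: attacked by Qb8; b8: attacked by Qd6.
Black has no legal moves → checkmate.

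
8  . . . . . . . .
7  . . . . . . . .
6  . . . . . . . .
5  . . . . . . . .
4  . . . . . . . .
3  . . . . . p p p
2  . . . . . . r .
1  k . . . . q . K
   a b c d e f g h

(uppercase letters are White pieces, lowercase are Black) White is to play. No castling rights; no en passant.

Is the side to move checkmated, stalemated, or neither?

checkmate

White to move; white king on h1.
In check: yes, from the black queen on f1.
King squares — g1: attacked by Qf1; g2: attacked by Qf1; h2: attacked by Rg2.
Legal moves for White: none.
In check with no legal moves → checkmate.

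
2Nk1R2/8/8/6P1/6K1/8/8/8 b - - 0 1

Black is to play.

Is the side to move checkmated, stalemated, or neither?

neither

Black to move; black king on d8.
In check: yes, from the white rook on f8.
King squares — c7: available; d7: available; e7: attacked by Nc8; c8: attacked by Rf8; e8: attacked by Rf8.
Legal moves for Black: Kd7, Kc7.
Black is in check but has 2 legal moves → neither.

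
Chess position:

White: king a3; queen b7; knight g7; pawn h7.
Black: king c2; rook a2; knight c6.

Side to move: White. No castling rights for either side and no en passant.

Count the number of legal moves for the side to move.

1

White to move; king on a3.
In check: yes, from the black rook on a2.
Legal moves: Kxa2.
Count: 1.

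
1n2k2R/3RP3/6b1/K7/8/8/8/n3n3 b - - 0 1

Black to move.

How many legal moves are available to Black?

2

Black to move; king on e8.
In check: yes, from the white rook on h8.
Legal moves: Kf7, Kxd7.
Count: 2.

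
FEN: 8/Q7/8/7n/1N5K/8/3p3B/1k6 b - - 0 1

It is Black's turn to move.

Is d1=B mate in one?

After d1=B: white king on h4; in check: no.
White is not in check, so this cannot be checkmate.

no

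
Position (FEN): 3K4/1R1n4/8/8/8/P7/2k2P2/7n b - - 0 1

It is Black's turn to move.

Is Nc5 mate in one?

no

After Nc5: white king on d8; in check: no.
White is not in check, so this cannot be checkmate.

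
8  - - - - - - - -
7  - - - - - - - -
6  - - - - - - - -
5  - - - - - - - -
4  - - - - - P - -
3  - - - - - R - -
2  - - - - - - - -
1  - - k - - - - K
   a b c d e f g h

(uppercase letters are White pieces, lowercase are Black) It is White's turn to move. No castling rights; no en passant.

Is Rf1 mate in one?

After Rf1: black king on c1; in check: yes, from the white rook on f1.
Black has 3 legal replies: Kd2, Kc2, Kb2.
In check but a legal move exists → not checkmate.

no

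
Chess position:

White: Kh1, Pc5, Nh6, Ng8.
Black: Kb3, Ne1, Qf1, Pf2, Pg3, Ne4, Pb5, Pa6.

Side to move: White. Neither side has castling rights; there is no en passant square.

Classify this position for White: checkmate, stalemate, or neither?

checkmate

White to move; white king on h1.
In check: yes, from the black queen on f1.
King squares — g1: attacked by Qf1; g2: attacked by Ne1; h2: attacked by Pg3.
Legal moves for White: none.
In check with no legal moves → checkmate.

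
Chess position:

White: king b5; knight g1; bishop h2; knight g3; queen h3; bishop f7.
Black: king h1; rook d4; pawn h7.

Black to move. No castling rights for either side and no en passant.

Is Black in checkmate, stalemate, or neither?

Black to move; black king on h1.
In check: yes, from the white knight on g3.
King squares — g1: attacked by Bh2; g2: attacked by Qh3; h2: attacked by Qh3.
Legal moves for Black: none.
In check with no legal moves → checkmate.

checkmate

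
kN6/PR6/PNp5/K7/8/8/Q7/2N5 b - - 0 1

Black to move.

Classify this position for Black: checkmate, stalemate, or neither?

Black to move; black king on a8.
In check: yes, from the white knight on b6.
King squares — a7: attacked by Rb7; b7: attacked by Pa6; b8: attacked by Pa7.
Legal moves for Black: none.
In check with no legal moves → checkmate.

checkmate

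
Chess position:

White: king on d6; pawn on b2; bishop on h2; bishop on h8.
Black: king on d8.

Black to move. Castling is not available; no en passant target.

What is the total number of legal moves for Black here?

Black to move; king on d8.
In check: no.
Legal moves: Ke8, Kc8.
Count: 2.

2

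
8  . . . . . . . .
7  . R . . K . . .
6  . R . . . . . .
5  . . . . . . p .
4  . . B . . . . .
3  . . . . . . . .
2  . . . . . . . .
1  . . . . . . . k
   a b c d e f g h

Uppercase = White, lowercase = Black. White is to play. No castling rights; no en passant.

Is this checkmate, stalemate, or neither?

White to move; white king on e7.
In check: no.
Legal moves for White include: Kf8, Ke8, Kd8, Kf7, Kd7, Kf6, Ke6, Kd6, Rb8, Rd7, Rc7, Ra7, Rh6+, Rg6, Rf6, Re6, Rd6, Rc6, ... (list truncated; more exist).
White has legal moves and is not in check → neither.

neither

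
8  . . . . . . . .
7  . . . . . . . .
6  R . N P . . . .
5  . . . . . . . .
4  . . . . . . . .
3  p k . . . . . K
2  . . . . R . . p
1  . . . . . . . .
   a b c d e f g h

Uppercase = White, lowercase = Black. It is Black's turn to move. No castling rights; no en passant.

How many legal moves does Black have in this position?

7

Black to move; king on b3.
In check: no.
Legal moves: Kc4, Kc3, a2, h1=Q+, h1=R+, h1=B, h1=N.
Count: 7.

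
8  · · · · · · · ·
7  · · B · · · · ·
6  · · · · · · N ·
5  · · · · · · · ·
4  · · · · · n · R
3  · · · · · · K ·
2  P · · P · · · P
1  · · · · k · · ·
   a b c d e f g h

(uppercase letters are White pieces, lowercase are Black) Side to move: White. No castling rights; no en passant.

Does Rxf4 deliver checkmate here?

no

After Rxf4: black king on e1; in check: no.
Black is not in check, so this cannot be checkmate.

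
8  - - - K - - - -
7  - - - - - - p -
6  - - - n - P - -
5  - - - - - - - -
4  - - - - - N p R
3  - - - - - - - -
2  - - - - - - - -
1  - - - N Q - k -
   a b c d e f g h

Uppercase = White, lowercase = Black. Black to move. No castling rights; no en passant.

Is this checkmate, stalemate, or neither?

Black to move; black king on g1.
In check: yes, from the white queen on e1.
King squares — f1: attacked by Qe1; h1: attacked by Qe1; f2: attacked by Nd1; g2: attacked by Nf4; h2: attacked by Rh4.
Legal moves for Black: none.
In check with no legal moves → checkmate.

checkmate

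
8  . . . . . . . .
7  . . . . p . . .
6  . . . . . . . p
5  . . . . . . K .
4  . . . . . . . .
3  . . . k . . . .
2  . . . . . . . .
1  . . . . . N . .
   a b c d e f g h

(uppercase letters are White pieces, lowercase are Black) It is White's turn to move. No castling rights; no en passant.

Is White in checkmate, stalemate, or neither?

neither

White to move; white king on g5.
In check: yes, from the black pawn on h6.
Legal moves for White: Kxh6, Kg6, Kh5, Kf5, Kh4, Kg4, Kf4.
White is in check but has 7 legal moves → neither.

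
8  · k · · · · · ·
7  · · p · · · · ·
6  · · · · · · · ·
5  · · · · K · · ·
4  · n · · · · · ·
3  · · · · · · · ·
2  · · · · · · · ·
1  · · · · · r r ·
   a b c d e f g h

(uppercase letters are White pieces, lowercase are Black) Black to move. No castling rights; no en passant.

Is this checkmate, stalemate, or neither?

Black to move; black king on b8.
In check: no.
Legal moves for Black include: Kc8, Ka8, Kb7, Ka7, Nc6+, Na6, Nd5, Nd3+, Nc2, Na2, Rg8, Rg7, Rg6, Rg5+, Rg4, Rg3, Rg2, Rh1, ... (list truncated; more exist).
Black has legal moves and is not in check → neither.

neither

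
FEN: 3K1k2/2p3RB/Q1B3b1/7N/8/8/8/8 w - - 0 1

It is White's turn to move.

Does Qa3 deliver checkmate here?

yes

After Qa3: black king on f8; in check: yes, from the white queen on a3.
King squares — e7: attacked by Qa3; f7: attacked by Rg7; g7: attacked by Nh5; e8: attacked by Bc6; g8: attacked by Rg7.
Black has no legal moves → checkmate.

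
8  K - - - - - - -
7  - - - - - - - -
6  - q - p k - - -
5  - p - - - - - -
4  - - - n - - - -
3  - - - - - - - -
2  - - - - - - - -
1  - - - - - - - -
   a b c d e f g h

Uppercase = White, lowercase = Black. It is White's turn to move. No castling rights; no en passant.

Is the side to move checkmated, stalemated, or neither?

stalemate

White to move; white king on a8.
In check: no.
King squares — a7: attacked by Qb6; b7: attacked by Qb6; b8: attacked by Qb6.
Legal moves for White: none.
Not in check and no legal moves → stalemate.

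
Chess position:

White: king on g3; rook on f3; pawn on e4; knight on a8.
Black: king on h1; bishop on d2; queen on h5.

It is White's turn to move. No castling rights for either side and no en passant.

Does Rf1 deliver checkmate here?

yes

After Rf1: black king on h1; in check: yes, from the white rook on f1.
King squares — g1: attacked by Rf1; g2: attacked by Kg3; h2: attacked by Kg3.
Black has no legal moves → checkmate.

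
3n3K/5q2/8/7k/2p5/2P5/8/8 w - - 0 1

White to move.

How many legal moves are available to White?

0

White to move; king on h8.
In check: no.
Legal moves: none.
Count: 0.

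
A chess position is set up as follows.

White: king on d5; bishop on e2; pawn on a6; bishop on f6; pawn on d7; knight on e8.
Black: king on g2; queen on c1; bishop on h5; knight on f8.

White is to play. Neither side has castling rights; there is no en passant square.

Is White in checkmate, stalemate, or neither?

White to move; white king on d5.
In check: no.
Legal moves for White include: Ng7, Nc7, Nd6, Bh8, Bd8, Bg7, Be7, Bg5, Be5, Bh4, Bd4, Bc3, Bb2, Ba1, Kd6, Ke5, Ke4, Kd4, ... (list truncated; more exist).
White has legal moves and is not in check → neither.

neither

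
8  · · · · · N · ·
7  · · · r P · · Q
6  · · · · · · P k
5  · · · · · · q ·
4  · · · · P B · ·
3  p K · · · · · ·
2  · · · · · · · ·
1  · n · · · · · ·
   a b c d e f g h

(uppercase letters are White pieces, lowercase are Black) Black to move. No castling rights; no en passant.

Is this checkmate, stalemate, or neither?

checkmate

Black to move; black king on h6.
In check: yes, from the white queen on h7.
King squares — g5: own queen; h5: attacked by Qh7; g6: attacked by Qh7; g7: attacked by Qh7; h7: attacked by Pg6.
Legal moves for Black: none.
In check with no legal moves → checkmate.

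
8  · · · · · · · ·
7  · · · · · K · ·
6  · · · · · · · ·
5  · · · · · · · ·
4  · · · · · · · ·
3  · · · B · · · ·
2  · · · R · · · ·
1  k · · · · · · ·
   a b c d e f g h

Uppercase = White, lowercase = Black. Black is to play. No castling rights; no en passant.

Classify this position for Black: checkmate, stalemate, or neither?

stalemate

Black to move; black king on a1.
In check: no.
King squares — b1: attacked by Bd3; a2: attacked by Rd2; b2: attacked by Rd2.
Legal moves for Black: none.
Not in check and no legal moves → stalemate.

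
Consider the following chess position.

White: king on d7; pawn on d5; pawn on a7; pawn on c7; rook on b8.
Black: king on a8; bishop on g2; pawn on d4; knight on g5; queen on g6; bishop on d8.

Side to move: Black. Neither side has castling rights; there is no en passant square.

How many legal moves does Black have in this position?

Black to move; king on a8.
In check: yes, from the white rook on b8.
Legal moves: Kxa7.
Count: 1.

1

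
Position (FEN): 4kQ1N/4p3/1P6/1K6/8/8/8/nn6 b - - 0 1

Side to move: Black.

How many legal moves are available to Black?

Black to move; king on e8.
In check: yes, from the white queen on f8.
Legal moves: Kxf8, Kd7.
Count: 2.

2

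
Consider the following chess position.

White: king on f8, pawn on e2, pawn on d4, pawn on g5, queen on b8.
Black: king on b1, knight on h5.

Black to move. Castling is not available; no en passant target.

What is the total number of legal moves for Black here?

4

Black to move; king on b1.
In check: yes, from the white queen on b8.
Legal moves: Kc2, Ka2, Kc1, Ka1.
Count: 4.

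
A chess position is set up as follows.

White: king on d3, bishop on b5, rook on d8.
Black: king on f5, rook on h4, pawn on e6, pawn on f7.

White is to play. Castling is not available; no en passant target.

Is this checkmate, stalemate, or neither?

White to move; white king on d3.
In check: no.
Legal moves for White include: Rh8, Rg8, Rf8, Re8, Rc8, Rb8, Ra8, Rd7, Rd6, Rd5+, Rd4, Be8, Bd7, Bc6, Ba6, Bc4, Ba4, Ke3, ... (list truncated; more exist).
White has legal moves and is not in check → neither.

neither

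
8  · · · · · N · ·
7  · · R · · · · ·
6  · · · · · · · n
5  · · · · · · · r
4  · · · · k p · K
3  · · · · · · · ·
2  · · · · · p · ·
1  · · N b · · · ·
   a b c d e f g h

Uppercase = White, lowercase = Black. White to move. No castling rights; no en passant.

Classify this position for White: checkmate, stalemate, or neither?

checkmate

White to move; white king on h4.
In check: yes, from the black rook on h5.
King squares — g3: attacked by Pf4; h3: attacked by Rh5; g4: attacked by Bd1; g5: attacked by Rh5; h5: attacked by Bd1.
Legal moves for White: none.
In check with no legal moves → checkmate.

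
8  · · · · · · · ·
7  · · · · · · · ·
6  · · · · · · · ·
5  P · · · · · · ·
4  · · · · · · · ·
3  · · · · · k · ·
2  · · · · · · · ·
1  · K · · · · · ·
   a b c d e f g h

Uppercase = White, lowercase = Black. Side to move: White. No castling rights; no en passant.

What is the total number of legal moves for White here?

6

White to move; king on b1.
In check: no.
Legal moves: Kc2, Kb2, Ka2, Kc1, Ka1, a6.
Count: 6.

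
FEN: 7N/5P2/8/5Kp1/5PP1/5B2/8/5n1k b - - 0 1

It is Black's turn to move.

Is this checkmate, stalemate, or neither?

Black to move; black king on h1.
In check: yes, from the white bishop on f3.
King squares — g1: available; g2: attacked by Bf3; h2: available.
Legal moves for Black: Kh2, Kg1.
Black is in check but has 2 legal moves → neither.

neither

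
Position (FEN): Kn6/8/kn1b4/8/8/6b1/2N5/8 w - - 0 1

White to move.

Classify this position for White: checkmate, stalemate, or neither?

checkmate

White to move; white king on a8.
In check: yes, from the black knight on b6.
King squares — a7: attacked by Ka6; b7: attacked by Ka6; b8: attacked by Bd6.
Legal moves for White: none.
In check with no legal moves → checkmate.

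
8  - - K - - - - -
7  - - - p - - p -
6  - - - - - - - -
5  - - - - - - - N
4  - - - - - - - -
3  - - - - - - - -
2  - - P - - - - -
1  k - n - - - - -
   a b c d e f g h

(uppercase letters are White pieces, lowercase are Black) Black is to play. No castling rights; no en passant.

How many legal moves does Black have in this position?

11

Black to move; king on a1.
In check: no.
Legal moves: Nd3, Nb3, Ne2, Na2, Kb2, Ka2, Kb1, g6, d6, g5, d5.
Count: 11.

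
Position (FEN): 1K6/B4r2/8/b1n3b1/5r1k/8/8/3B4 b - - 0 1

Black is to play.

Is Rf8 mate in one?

After Rf8: white king on b8; in check: yes, from the black rook on f8.
King squares — a7: own bishop; b7: attacked by Nc5; c7: attacked by Ba5; a8: attacked by Rf8; c8: attacked by Rf8.
White has no legal moves → checkmate.

yes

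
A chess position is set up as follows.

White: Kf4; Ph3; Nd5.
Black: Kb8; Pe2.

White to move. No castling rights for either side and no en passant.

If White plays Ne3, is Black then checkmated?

After Ne3: black king on b8; in check: no.
Black is not in check, so this cannot be checkmate.

no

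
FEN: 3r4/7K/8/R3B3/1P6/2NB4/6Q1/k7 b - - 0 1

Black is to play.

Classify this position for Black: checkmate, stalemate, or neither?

checkmate

Black to move; black king on a1.
In check: yes, from the white rook on a5.
King squares — b1: attacked by Nc3; a2: attacked by Qg2; b2: attacked by Qg2.
Legal moves for Black: none.
In check with no legal moves → checkmate.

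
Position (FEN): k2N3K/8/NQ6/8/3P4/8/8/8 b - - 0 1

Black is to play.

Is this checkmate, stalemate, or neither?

stalemate

Black to move; black king on a8.
In check: no.
King squares — a7: attacked by Qb6; b7: attacked by Qb6; b8: attacked by Na6.
Legal moves for Black: none.
Not in check and no legal moves → stalemate.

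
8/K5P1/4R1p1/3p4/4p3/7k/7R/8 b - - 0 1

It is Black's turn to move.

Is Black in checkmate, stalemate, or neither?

Black to move; black king on h3.
In check: yes, from the white rook on h2.
Legal moves for Black: Kg4, Kg3, Kxh2.
Black is in check but has 3 legal moves → neither.

neither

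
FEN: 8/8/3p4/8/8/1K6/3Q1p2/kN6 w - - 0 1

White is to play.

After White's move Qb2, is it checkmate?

After Qb2: black king on a1; in check: yes, from the white queen on b2.
King squares — b1: attacked by Qb2; a2: attacked by Qb2; b2: attacked by Kb3.
Black has no legal moves → checkmate.

yes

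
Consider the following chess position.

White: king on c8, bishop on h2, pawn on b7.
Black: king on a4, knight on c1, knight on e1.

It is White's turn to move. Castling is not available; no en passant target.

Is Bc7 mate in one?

After Bc7: black king on a4; in check: no.
Black is not in check, so this cannot be checkmate.

no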